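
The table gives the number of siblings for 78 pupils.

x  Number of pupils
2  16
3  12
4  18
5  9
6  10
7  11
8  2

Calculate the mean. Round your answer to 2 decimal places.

Values: 2, 3, 4, 5, 6, 7, 8
Σfx = 16×2 + 12×3 + 18×4 + 9×5 + 10×6 + 11×7 + 2×8 = 338
n = Σf = 78
Mean = 338 / 78 = 4.3333

4.33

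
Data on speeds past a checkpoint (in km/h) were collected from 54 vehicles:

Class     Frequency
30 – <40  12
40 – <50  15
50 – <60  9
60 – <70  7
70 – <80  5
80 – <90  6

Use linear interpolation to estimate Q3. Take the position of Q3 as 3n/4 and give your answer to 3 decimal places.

66.429

Cumulative frequencies: 12, 27, 36, 43, 48, 54
n = 54; position = 3n/4 = 40.5.
This falls in the class 60 – <70: L = 60, F = 36, f = 7, h = 10.
Upper quartile ≈ 60 + ((40.5 − 36) / 7) × 10 = 66.4286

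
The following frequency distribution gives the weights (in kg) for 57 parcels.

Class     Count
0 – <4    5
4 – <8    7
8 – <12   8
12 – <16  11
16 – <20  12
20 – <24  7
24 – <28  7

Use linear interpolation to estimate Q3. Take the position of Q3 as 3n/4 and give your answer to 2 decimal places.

Cumulative frequencies: 5, 12, 20, 31, 43, 50, 57
n = 57; position = 3n/4 = 42.75.
This falls in the class 16 – <20: L = 16, F = 31, f = 12, h = 4.
Upper quartile ≈ 16 + ((42.75 − 31) / 12) × 4 = 19.9167

19.92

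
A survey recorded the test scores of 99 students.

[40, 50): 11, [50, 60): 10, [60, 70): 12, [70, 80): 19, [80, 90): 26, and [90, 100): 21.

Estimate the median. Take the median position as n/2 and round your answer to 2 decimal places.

78.68

Cumulative frequencies: 11, 21, 33, 52, 78, 99
n = 99; position = n/2 = 49.5.
This falls in the class [70, 80): L = 70, F = 33, f = 19, h = 10.
Median ≈ 70 + ((49.5 − 33) / 19) × 10 = 78.6842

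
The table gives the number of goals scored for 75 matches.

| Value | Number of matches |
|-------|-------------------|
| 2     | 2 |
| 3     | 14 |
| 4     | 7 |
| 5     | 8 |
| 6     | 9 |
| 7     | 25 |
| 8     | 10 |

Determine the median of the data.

6

Cumulative frequencies: 2, 16, 23, 31, 40, 65, 75
n = 75, so the median is the value in position (n+1)/2 = 38.
Position 38 falls at value 6.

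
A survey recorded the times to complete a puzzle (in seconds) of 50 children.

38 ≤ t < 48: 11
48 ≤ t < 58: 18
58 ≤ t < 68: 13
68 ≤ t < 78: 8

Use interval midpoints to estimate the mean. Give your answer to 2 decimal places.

56.60

Midpoints: 43, 53, 63, 73
Σfm = 11×43 + 18×53 + 13×63 + 8×73 = 2830
n = Σf = 50
Mean = 2830 / 50 = 56.6000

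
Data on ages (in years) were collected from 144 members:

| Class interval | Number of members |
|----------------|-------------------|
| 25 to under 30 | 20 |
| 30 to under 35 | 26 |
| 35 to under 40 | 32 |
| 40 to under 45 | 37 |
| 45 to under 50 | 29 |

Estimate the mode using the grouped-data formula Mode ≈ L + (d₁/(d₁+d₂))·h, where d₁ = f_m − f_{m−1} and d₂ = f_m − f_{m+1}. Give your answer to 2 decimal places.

41.92

Modal class: 40 to under 45 (highest frequency 37).
d₁ = 37 − 32 = 5, d₂ = 37 − 29 = 8
Mode ≈ 40 + (5/(5+8)) × 5 = 40 + 1.9231 = 41.9231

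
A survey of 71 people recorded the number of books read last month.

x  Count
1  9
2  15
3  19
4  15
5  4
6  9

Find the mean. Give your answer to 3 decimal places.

Values: 1, 2, 3, 4, 5, 6
Σfx = 9×1 + 15×2 + 19×3 + 15×4 + 4×5 + 9×6 = 230
n = Σf = 71
Mean = 230 / 71 = 3.2394

3.239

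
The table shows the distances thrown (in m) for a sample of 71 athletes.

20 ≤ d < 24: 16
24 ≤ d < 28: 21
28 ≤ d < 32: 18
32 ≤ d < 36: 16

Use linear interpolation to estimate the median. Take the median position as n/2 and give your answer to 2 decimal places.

Cumulative frequencies: 16, 37, 55, 71
n = 71; position = n/2 = 35.5.
This falls in the class 24 ≤ d < 28: L = 24, F = 16, f = 21, h = 4.
Median ≈ 24 + ((35.5 − 16) / 21) × 4 = 27.7143

27.71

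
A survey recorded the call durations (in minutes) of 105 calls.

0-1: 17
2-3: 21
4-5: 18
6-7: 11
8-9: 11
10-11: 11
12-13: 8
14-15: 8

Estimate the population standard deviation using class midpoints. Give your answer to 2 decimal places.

Midpoints: 0.5, 2.5, 4.5, 6.5, 8.5, 10.5, 12.5, 14.5
n = 105, Σfm = 638.5, mean = 6.0810
Σfm² = 5904.25
Σf(m − x̄)² = Σfm² − (Σfm)²/n = 5904.25 − 638.5²/105 = 2021.5619
Population variance = 2021.5619 / 105 = 19.2530
Standard deviation = √19.2530 = 4.3878

4.39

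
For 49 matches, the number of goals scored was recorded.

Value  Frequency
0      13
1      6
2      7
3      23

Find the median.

Cumulative frequencies: 13, 19, 26, 49
n = 49, so the median is the value in position (n+1)/2 = 25.
Position 25 falls at value 2.

2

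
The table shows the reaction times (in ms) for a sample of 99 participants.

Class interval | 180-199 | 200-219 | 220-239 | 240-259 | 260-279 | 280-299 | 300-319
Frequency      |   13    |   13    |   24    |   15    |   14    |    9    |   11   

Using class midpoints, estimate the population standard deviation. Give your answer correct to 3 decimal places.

Midpoints: 189.5, 209.5, 229.5, 249.5, 269.5, 289.5, 309.5
n = 99, Σfm = 24220.5, mean = 244.6515
Σfm² = 6060054.75
Σf(m − x̄)² = Σfm² − (Σfm)²/n = 6060054.75 − 24220.5²/99 = 134472.7273
Population variance = 134472.7273 / 99 = 1358.3104
Standard deviation = √1358.3104 = 36.8553

36.855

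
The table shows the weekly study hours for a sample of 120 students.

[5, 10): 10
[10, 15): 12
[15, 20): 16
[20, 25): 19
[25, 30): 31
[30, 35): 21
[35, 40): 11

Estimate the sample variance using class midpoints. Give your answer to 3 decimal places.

75.042

Midpoints: 7.5, 12.5, 17.5, 22.5, 27.5, 32.5, 37.5
n = 120, Σfm = 2880, mean = 24.0000
Σfm² = 78050
Σf(m − x̄)² = Σfm² − (Σfm)²/n = 78050 − 2880²/120 = 8930.0000
Sample variance = 8930.0000 / 119 = 75.0420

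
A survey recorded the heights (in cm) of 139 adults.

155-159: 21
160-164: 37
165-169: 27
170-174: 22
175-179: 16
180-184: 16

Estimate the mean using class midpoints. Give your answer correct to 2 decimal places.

Midpoints: 157, 162, 167, 172, 177, 182
Σfm = 21×157 + 37×162 + 27×167 + 22×172 + 16×177 + 16×182 = 23328
n = Σf = 139
Mean = 23328 / 139 = 167.8273

167.83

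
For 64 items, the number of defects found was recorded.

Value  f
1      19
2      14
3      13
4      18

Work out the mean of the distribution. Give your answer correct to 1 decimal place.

Values: 1, 2, 3, 4
Σfx = 19×1 + 14×2 + 13×3 + 18×4 = 158
n = Σf = 64
Mean = 158 / 64 = 2.4688

2.5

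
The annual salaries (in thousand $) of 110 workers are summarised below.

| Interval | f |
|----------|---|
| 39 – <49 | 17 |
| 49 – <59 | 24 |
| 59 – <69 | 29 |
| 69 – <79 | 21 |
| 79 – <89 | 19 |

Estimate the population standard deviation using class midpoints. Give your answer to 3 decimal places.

Midpoints: 44, 54, 64, 74, 84
n = 110, Σfm = 7050, mean = 64.0909
Σfm² = 470740
Σf(m − x̄)² = Σfm² − (Σfm)²/n = 470740 − 7050²/110 = 18899.0909
Population variance = 18899.0909 / 110 = 171.8099
Standard deviation = √171.8099 = 13.1076

13.108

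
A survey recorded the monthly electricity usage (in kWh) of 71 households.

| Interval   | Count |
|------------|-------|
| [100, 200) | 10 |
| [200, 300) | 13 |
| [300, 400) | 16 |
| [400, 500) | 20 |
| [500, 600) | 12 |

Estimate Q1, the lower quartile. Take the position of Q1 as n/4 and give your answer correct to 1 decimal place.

Cumulative frequencies: 10, 23, 39, 59, 71
n = 71; position = n/4 = 17.75.
This falls in the class [200, 300): L = 200, F = 10, f = 13, h = 100.
Lower quartile ≈ 200 + ((17.75 − 10) / 13) × 100 = 259.6154

259.6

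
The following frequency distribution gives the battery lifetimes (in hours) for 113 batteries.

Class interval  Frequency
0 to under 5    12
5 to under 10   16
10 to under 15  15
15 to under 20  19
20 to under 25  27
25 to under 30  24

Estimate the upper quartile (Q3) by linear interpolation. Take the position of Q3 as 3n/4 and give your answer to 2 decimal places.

Cumulative frequencies: 12, 28, 43, 62, 89, 113
n = 113; position = 3n/4 = 84.75.
This falls in the class 20 to under 25: L = 20, F = 62, f = 27, h = 5.
Upper quartile ≈ 20 + ((84.75 − 62) / 27) × 5 = 24.2130

24.21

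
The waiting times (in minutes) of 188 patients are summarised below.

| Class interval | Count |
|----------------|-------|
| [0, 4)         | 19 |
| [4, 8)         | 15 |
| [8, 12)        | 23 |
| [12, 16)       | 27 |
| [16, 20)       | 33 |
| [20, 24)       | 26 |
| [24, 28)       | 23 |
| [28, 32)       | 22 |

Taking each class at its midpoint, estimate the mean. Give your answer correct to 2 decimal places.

16.81

Midpoints: 2, 6, 10, 14, 18, 22, 26, 30
Σfm = 19×2 + 15×6 + 23×10 + 27×14 + 33×18 + 26×22 + 23×26 + 22×30 = 3160
n = Σf = 188
Mean = 3160 / 188 = 16.8085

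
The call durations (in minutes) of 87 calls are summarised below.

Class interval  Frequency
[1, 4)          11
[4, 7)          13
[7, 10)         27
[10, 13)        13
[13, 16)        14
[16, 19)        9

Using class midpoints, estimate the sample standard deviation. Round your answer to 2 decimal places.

Midpoints: 2.5, 5.5, 8.5, 11.5, 14.5, 17.5
n = 87, Σfm = 838.5, mean = 9.6379
Σfm² = 9831.75
Σf(m − x̄)² = Σfm² − (Σfm)²/n = 9831.75 − 838.5²/87 = 1750.3448
Sample variance = 1750.3448 / 86 = 20.3528
Standard deviation = √20.3528 = 4.5114

4.51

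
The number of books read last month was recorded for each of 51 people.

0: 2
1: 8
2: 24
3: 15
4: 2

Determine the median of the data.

2

Cumulative frequencies: 2, 10, 34, 49, 51
n = 51, so the median is the value in position (n+1)/2 = 26.
Position 26 falls at value 2.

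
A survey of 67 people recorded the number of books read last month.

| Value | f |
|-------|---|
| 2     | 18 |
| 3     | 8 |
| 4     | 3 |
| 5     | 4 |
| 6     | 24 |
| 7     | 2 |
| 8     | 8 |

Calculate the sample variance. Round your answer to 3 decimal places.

4.461

Values: 2, 3, 4, 5, 6, 7, 8
n = 67, Σfx = 314, mean = 4.6866
Σfx² = 1766
Σf(x − x̄)² = Σfx² − (Σfx)²/n = 1766 − 314²/67 = 294.4179
Sample variance = 294.4179 / 66 = 4.4609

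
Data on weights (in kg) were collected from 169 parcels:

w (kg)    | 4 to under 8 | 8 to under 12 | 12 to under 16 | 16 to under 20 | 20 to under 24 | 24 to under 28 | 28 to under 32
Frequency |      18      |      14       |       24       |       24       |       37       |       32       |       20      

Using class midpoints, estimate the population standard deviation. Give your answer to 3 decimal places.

7.340

Midpoints: 6, 10, 14, 18, 22, 26, 30
n = 169, Σfm = 3262, mean = 19.3018
Σfm² = 72068
Σf(m − x̄)² = Σfm² − (Σfm)²/n = 72068 − 3262²/169 = 9105.6095
Population variance = 9105.6095 / 169 = 53.8793
Standard deviation = √53.8793 = 7.3403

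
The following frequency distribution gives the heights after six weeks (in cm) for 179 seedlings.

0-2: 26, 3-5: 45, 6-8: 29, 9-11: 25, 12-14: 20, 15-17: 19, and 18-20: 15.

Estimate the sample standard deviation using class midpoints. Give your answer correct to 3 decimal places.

Midpoints: 1, 4, 7, 10, 13, 16, 19
n = 179, Σfm = 1508, mean = 8.4246
Σfm² = 18326
Σf(m − x̄)² = Σfm² − (Σfm)²/n = 18326 − 1508²/179 = 5621.7318
Sample variance = 5621.7318 / 178 = 31.5828
Standard deviation = √31.5828 = 5.6199

5.620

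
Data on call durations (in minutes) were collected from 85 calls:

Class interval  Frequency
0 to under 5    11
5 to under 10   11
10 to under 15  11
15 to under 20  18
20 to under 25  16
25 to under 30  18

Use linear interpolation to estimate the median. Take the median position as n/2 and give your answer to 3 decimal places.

Cumulative frequencies: 11, 22, 33, 51, 67, 85
n = 85; position = n/2 = 42.5.
This falls in the class 15 to under 20: L = 15, F = 33, f = 18, h = 5.
Median ≈ 15 + ((42.5 − 33) / 18) × 5 = 17.6389

17.639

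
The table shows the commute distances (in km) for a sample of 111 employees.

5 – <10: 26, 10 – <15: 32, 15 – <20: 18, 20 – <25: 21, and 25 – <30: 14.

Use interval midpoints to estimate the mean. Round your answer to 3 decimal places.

Midpoints: 7.5, 12.5, 17.5, 22.5, 27.5
Σfm = 26×7.5 + 32×12.5 + 18×17.5 + 21×22.5 + 14×27.5 = 1767.5
n = Σf = 111
Mean = 1767.5 / 111 = 15.9234

15.923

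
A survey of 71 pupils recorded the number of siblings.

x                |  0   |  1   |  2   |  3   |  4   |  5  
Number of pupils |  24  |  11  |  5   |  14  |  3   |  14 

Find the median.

Cumulative frequencies: 24, 35, 40, 54, 57, 71
n = 71, so the median is the value in position (n+1)/2 = 36.
Position 36 falls at value 2.

2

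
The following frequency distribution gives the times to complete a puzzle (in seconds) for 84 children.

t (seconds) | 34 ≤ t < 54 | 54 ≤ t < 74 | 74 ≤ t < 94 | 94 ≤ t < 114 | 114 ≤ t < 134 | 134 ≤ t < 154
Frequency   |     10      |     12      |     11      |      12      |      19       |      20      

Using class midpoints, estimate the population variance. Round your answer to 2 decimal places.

1178.91

Midpoints: 44, 64, 84, 104, 124, 144
n = 84, Σfm = 8616, mean = 102.5714
Σfm² = 982784
Σf(m − x̄)² = Σfm² − (Σfm)²/n = 982784 − 8616²/84 = 99028.5714
Population variance = 99028.5714 / 84 = 1178.9116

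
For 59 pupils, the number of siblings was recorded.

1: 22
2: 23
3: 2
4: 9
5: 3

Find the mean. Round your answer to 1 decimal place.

Values: 1, 2, 3, 4, 5
Σfx = 22×1 + 23×2 + 2×3 + 9×4 + 3×5 = 125
n = Σf = 59
Mean = 125 / 59 = 2.1186

2.1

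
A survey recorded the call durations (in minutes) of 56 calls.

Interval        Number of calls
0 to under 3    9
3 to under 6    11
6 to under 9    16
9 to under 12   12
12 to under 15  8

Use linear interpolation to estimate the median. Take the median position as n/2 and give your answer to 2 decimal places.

Cumulative frequencies: 9, 20, 36, 48, 56
n = 56; position = n/2 = 28.
This falls in the class 6 to under 9: L = 6, F = 20, f = 16, h = 3.
Median ≈ 6 + ((28 − 20) / 16) × 3 = 7.5000

7.50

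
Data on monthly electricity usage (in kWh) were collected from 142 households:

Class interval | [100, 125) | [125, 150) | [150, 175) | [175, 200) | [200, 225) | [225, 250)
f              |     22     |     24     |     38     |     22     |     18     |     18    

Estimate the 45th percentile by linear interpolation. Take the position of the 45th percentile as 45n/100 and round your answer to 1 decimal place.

161.8

Cumulative frequencies: 22, 46, 84, 106, 124, 142
n = 142; position = 45n/100 = 63.9.
This falls in the class [150, 175): L = 150, F = 46, f = 38, h = 25.
45th percentile ≈ 150 + ((63.9 − 46) / 38) × 25 = 161.7763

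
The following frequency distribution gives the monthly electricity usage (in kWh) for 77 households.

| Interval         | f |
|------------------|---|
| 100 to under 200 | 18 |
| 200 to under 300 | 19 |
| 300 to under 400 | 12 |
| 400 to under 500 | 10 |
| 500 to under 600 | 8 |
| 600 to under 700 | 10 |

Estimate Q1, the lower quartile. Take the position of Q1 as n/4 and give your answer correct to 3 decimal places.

206.579

Cumulative frequencies: 18, 37, 49, 59, 67, 77
n = 77; position = n/4 = 19.25.
This falls in the class 200 to under 300: L = 200, F = 18, f = 19, h = 100.
Lower quartile ≈ 200 + ((19.25 − 18) / 19) × 100 = 206.5789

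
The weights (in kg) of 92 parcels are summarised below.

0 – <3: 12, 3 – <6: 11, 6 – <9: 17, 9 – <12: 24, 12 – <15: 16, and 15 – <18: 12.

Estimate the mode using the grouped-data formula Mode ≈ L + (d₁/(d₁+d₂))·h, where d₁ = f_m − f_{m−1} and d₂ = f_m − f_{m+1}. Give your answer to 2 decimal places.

10.40

Modal class: 9 – <12 (highest frequency 24).
d₁ = 24 − 17 = 7, d₂ = 24 − 16 = 8
Mode ≈ 9 + (7/(7+8)) × 3 = 9 + 1.4000 = 10.4000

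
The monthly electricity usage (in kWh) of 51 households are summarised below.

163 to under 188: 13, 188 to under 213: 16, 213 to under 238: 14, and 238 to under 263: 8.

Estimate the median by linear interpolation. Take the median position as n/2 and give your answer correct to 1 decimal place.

Cumulative frequencies: 13, 29, 43, 51
n = 51; position = n/2 = 25.5.
This falls in the class 188 to under 213: L = 188, F = 13, f = 16, h = 25.
Median ≈ 188 + ((25.5 − 13) / 16) × 25 = 207.5312

207.5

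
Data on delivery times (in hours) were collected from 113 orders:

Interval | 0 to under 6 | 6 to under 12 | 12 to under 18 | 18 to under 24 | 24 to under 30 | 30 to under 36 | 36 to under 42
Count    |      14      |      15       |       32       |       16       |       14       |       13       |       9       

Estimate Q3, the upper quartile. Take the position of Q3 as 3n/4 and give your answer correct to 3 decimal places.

Cumulative frequencies: 14, 29, 61, 77, 91, 104, 113
n = 113; position = 3n/4 = 84.75.
This falls in the class 24 to under 30: L = 24, F = 77, f = 14, h = 6.
Upper quartile ≈ 24 + ((84.75 − 77) / 14) × 6 = 27.3214

27.321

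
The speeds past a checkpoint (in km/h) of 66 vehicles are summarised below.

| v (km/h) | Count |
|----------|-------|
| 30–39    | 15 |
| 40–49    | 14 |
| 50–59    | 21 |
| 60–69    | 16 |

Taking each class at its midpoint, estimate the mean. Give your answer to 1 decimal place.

50.3

Midpoints: 34.5, 44.5, 54.5, 64.5
Σfm = 15×34.5 + 14×44.5 + 21×54.5 + 16×64.5 = 3317
n = Σf = 66
Mean = 3317 / 66 = 50.2576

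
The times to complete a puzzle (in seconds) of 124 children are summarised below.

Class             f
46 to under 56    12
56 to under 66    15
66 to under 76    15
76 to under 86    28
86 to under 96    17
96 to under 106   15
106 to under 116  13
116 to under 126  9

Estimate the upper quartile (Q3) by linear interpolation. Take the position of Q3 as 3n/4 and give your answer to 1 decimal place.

100.0

Cumulative frequencies: 12, 27, 42, 70, 87, 102, 115, 124
n = 124; position = 3n/4 = 93.
This falls in the class 96 to under 106: L = 96, F = 87, f = 15, h = 10.
Upper quartile ≈ 96 + ((93 − 87) / 15) × 10 = 100.0000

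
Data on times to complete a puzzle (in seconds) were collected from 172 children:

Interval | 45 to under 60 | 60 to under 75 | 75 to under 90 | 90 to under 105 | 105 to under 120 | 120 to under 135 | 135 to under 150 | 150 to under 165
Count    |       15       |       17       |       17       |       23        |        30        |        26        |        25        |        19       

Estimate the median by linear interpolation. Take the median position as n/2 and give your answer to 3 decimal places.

112.000

Cumulative frequencies: 15, 32, 49, 72, 102, 128, 153, 172
n = 172; position = n/2 = 86.
This falls in the class 105 to under 120: L = 105, F = 72, f = 30, h = 15.
Median ≈ 105 + ((86 − 72) / 30) × 15 = 112.0000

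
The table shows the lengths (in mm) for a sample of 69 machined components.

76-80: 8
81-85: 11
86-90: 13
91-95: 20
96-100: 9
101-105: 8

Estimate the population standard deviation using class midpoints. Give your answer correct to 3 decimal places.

Midpoints: 78, 83, 88, 93, 98, 103
n = 69, Σfm = 6247, mean = 90.5362
Σfm² = 569411
Σf(m − x̄)² = Σfm² − (Σfm)²/n = 569411 − 6247²/69 = 3831.1594
Population variance = 3831.1594 / 69 = 55.5240
Standard deviation = √55.5240 = 7.4514

7.451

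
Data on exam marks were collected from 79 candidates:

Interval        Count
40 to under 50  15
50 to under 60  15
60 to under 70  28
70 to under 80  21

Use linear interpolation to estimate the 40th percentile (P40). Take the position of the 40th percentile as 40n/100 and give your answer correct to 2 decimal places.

60.57

Cumulative frequencies: 15, 30, 58, 79
n = 79; position = 40n/100 = 31.6.
This falls in the class 60 to under 70: L = 60, F = 30, f = 28, h = 10.
40th percentile ≈ 60 + ((31.6 − 30) / 28) × 10 = 60.5714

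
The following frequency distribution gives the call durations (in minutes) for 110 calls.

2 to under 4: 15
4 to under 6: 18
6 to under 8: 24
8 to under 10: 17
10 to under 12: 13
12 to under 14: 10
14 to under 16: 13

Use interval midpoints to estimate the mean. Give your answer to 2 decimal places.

8.40

Midpoints: 3, 5, 7, 9, 11, 13, 15
Σfm = 15×3 + 18×5 + 24×7 + 17×9 + 13×11 + 10×13 + 13×15 = 924
n = Σf = 110
Mean = 924 / 110 = 8.4000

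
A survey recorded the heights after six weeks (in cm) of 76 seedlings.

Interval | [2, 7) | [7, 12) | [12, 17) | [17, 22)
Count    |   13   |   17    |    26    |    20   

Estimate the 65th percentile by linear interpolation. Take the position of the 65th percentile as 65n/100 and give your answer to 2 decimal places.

Cumulative frequencies: 13, 30, 56, 76
n = 76; position = 65n/100 = 49.4.
This falls in the class [12, 17): L = 12, F = 30, f = 26, h = 5.
65th percentile ≈ 12 + ((49.4 − 30) / 26) × 5 = 15.7308

15.73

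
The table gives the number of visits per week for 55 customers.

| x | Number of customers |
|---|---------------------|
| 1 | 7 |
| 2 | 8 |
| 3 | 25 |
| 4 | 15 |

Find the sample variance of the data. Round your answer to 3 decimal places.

Values: 1, 2, 3, 4
n = 55, Σfx = 158, mean = 2.8727
Σfx² = 504
Σf(x − x̄)² = Σfx² − (Σfx)²/n = 504 − 158²/55 = 50.1091
Sample variance = 50.1091 / 54 = 0.9279

0.928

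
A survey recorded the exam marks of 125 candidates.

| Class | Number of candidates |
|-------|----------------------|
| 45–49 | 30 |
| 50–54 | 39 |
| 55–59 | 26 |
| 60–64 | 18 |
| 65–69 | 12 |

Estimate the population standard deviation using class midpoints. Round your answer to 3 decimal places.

6.309

Midpoints: 47, 52, 57, 62, 67
n = 125, Σfm = 6840, mean = 54.7200
Σfm² = 379260
Σf(m − x̄)² = Σfm² − (Σfm)²/n = 379260 − 6840²/125 = 4975.2000
Population variance = 4975.2000 / 125 = 39.8016
Standard deviation = √39.8016 = 6.3089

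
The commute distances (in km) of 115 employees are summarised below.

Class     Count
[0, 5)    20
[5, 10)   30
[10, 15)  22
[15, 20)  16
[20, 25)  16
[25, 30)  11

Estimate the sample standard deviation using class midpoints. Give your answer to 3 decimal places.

7.946

Midpoints: 2.5, 7.5, 12.5, 17.5, 22.5, 27.5
n = 115, Σfm = 1492.5, mean = 12.9783
Σfm² = 26568.75
Σf(m − x̄)² = Σfm² − (Σfm)²/n = 26568.75 − 1492.5²/115 = 7198.6957
Sample variance = 7198.6957 / 114 = 63.1465
Standard deviation = √63.1465 = 7.9465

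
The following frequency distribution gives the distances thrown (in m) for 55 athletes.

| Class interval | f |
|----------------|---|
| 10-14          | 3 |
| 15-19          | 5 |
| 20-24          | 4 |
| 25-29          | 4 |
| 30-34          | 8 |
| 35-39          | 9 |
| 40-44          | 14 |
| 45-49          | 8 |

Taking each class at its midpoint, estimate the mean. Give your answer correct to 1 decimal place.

Midpoints: 12, 17, 22, 27, 32, 37, 42, 47
Σfm = 3×12 + 5×17 + 4×22 + 4×27 + 8×32 + 9×37 + 14×42 + 8×47 = 1870
n = Σf = 55
Mean = 1870 / 55 = 34.0000

34.0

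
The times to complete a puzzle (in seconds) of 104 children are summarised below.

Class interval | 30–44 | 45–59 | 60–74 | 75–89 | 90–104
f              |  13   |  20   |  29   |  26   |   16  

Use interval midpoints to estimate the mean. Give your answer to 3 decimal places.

Midpoints: 37, 52, 67, 82, 97
Σfm = 13×37 + 20×52 + 29×67 + 26×82 + 16×97 = 7148
n = Σf = 104
Mean = 7148 / 104 = 68.7308

68.731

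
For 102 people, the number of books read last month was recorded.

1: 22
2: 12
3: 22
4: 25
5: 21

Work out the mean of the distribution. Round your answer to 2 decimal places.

Values: 1, 2, 3, 4, 5
Σfx = 22×1 + 12×2 + 22×3 + 25×4 + 21×5 = 317
n = Σf = 102
Mean = 317 / 102 = 3.1078

3.11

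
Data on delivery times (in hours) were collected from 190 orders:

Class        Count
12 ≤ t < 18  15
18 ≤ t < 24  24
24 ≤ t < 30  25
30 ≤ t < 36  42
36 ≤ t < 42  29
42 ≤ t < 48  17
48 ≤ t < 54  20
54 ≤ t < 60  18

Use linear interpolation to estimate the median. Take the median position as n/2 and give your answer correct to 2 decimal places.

34.43

Cumulative frequencies: 15, 39, 64, 106, 135, 152, 172, 190
n = 190; position = n/2 = 95.
This falls in the class 30 ≤ t < 36: L = 30, F = 64, f = 42, h = 6.
Median ≈ 30 + ((95 − 64) / 42) × 6 = 34.4286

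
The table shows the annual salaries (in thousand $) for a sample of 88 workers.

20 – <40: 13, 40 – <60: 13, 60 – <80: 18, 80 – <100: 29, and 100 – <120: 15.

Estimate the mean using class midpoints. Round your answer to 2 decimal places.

74.55

Midpoints: 30, 50, 70, 90, 110
Σfm = 13×30 + 13×50 + 18×70 + 29×90 + 15×110 = 6560
n = Σf = 88
Mean = 6560 / 88 = 74.5455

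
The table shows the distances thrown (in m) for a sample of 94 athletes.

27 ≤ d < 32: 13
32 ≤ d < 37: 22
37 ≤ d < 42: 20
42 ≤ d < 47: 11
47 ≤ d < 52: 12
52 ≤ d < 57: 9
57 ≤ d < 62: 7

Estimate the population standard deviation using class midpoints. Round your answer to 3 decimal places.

Midpoints: 29.5, 34.5, 39.5, 44.5, 49.5, 54.5, 59.5
n = 94, Σfm = 3923, mean = 41.7340
Σfm² = 171403.5
Σf(m − x̄)² = Σfm² − (Σfm)²/n = 171403.5 − 3923²/94 = 7680.8511
Population variance = 7680.8511 / 94 = 81.7112
Standard deviation = √81.7112 = 9.0394

9.039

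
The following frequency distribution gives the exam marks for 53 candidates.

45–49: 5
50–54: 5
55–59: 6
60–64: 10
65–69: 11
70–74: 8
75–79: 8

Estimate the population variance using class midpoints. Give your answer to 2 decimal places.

84.18

Midpoints: 47, 52, 57, 62, 67, 72, 77
n = 53, Σfm = 3386, mean = 63.8868
Σfm² = 220782
Σf(m − x̄)² = Σfm² − (Σfm)²/n = 220782 − 3386²/53 = 4461.3208
Population variance = 4461.3208 / 53 = 84.1759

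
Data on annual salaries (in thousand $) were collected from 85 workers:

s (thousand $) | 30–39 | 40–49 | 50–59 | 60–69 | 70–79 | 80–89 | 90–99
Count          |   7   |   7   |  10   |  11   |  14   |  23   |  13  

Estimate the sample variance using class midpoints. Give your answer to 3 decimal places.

Midpoints: 34.5, 44.5, 54.5, 64.5, 74.5, 84.5, 94.5
n = 85, Σfm = 6022.5, mean = 70.8529
Σfm² = 455681.25
Σf(m − x̄)² = Σfm² − (Σfm)²/n = 455681.25 − 6022.5²/85 = 28969.4118
Sample variance = 28969.4118 / 84 = 344.8739

344.874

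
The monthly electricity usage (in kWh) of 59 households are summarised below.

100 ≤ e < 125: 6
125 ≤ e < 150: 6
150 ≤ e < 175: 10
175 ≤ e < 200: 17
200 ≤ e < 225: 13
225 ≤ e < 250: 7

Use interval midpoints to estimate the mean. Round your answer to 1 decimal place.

182.0

Midpoints: 112.5, 137.5, 162.5, 187.5, 212.5, 237.5
Σfm = 6×112.5 + 6×137.5 + 10×162.5 + 17×187.5 + 13×212.5 + 7×237.5 = 10737.5
n = Σf = 59
Mean = 10737.5 / 59 = 181.9915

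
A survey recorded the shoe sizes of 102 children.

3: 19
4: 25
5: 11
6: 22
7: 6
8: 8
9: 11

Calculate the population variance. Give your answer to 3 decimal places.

Values: 3, 4, 5, 6, 7, 8, 9
n = 102, Σfx = 549, mean = 5.3824
Σfx² = 3335
Σf(x − x̄)² = Σfx² − (Σfx)²/n = 3335 − 549²/102 = 380.0882
Population variance = 380.0882 / 102 = 3.7264

3.726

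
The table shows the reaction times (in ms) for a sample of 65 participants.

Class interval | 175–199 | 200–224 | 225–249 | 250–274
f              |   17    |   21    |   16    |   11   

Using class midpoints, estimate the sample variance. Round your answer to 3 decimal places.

Midpoints: 187, 212, 237, 262
n = 65, Σfm = 14305, mean = 220.0769
Σfm² = 3192085
Σf(m − x̄)² = Σfm² − (Σfm)²/n = 3192085 − 14305²/65 = 43884.6154
Sample variance = 43884.6154 / 64 = 685.6971

685.697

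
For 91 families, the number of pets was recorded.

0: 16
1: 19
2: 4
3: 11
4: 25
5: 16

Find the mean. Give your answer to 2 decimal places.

2.64

Values: 0, 1, 2, 3, 4, 5
Σfx = 16×0 + 19×1 + 4×2 + 11×3 + 25×4 + 16×5 = 240
n = Σf = 91
Mean = 240 / 91 = 2.6374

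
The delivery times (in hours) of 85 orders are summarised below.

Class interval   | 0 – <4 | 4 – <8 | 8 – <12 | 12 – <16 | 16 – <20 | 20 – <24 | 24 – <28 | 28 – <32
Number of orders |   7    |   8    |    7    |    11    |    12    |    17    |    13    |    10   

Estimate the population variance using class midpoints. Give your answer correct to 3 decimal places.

Midpoints: 2, 6, 10, 14, 18, 22, 26, 30
n = 85, Σfm = 1514, mean = 17.8118
Σfm² = 33076
Σf(m − x̄)² = Σfm² − (Σfm)²/n = 33076 − 1514²/85 = 6108.9882
Population variance = 6108.9882 / 85 = 71.8704

71.870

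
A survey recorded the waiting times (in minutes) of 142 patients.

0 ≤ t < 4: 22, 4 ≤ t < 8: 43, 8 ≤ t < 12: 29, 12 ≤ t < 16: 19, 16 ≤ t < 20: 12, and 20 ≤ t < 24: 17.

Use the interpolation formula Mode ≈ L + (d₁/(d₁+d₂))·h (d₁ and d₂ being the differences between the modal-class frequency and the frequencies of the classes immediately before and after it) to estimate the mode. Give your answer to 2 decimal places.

6.40

Modal class: 4 ≤ t < 8 (highest frequency 43).
d₁ = 43 − 22 = 21, d₂ = 43 − 29 = 14
Mode ≈ 4 + (21/(21+14)) × 4 = 4 + 2.4000 = 6.4000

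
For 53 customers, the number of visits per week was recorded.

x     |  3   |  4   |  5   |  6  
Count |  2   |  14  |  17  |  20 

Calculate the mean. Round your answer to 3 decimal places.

Values: 3, 4, 5, 6
Σfx = 2×3 + 14×4 + 17×5 + 20×6 = 267
n = Σf = 53
Mean = 267 / 53 = 5.0377

5.038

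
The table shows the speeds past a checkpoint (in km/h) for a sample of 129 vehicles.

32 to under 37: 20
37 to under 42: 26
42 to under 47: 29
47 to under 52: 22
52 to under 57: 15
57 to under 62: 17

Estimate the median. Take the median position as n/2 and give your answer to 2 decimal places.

45.19

Cumulative frequencies: 20, 46, 75, 97, 112, 129
n = 129; position = n/2 = 64.5.
This falls in the class 42 to under 47: L = 42, F = 46, f = 29, h = 5.
Median ≈ 42 + ((64.5 − 46) / 29) × 5 = 45.1897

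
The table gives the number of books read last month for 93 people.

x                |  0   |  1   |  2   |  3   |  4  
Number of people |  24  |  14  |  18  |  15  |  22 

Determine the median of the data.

2

Cumulative frequencies: 24, 38, 56, 71, 93
n = 93, so the median is the value in position (n+1)/2 = 47.
Position 47 falls at value 2.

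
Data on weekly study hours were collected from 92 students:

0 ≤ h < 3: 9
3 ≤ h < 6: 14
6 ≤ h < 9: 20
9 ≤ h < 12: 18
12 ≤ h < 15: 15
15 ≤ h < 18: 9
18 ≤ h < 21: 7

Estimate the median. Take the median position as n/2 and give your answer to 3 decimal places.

Cumulative frequencies: 9, 23, 43, 61, 76, 85, 92
n = 92; position = n/2 = 46.
This falls in the class 9 ≤ h < 12: L = 9, F = 43, f = 18, h = 3.
Median ≈ 9 + ((46 − 43) / 18) × 3 = 9.5000

9.500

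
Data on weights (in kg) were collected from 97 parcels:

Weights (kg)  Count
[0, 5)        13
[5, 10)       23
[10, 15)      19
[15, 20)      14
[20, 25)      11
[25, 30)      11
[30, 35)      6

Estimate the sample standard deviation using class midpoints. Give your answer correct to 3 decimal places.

8.957

Midpoints: 2.5, 7.5, 12.5, 17.5, 22.5, 27.5, 32.5
n = 97, Σfm = 1432.5, mean = 14.7680
Σfm² = 28856.25
Σf(m − x̄)² = Σfm² − (Σfm)²/n = 28856.25 − 1432.5²/97 = 7701.0309
Sample variance = 7701.0309 / 96 = 80.2191
Standard deviation = √80.2191 = 8.9565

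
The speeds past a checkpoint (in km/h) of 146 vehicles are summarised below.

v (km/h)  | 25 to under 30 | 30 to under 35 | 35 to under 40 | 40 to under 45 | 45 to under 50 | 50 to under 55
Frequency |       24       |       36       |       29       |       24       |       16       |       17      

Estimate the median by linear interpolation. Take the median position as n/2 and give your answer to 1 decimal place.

Cumulative frequencies: 24, 60, 89, 113, 129, 146
n = 146; position = n/2 = 73.
This falls in the class 35 to under 40: L = 35, F = 60, f = 29, h = 5.
Median ≈ 35 + ((73 − 60) / 29) × 5 = 37.2414

37.2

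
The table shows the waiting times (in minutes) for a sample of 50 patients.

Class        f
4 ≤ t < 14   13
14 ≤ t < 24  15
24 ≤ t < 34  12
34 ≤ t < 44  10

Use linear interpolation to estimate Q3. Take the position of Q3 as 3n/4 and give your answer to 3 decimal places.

Cumulative frequencies: 13, 28, 40, 50
n = 50; position = 3n/4 = 37.5.
This falls in the class 24 ≤ t < 34: L = 24, F = 28, f = 12, h = 10.
Upper quartile ≈ 24 + ((37.5 − 28) / 12) × 10 = 31.9167

31.917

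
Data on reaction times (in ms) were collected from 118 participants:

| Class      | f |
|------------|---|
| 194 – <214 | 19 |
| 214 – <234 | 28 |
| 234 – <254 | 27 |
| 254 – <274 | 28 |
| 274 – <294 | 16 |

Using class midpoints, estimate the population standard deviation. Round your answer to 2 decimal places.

Midpoints: 204, 224, 244, 264, 284
n = 118, Σfm = 28672, mean = 242.9831
Σfm² = 7045088
Σf(m − x̄)² = Σfm² − (Σfm)²/n = 7045088 − 28672²/118 = 78277.9661
Population variance = 78277.9661 / 118 = 663.3726
Standard deviation = √663.3726 = 25.7560

25.76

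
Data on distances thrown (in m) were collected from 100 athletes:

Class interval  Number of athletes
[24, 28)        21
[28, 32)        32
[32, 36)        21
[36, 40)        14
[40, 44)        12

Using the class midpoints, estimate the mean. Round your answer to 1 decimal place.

32.6

Midpoints: 26, 30, 34, 38, 42
Σfm = 21×26 + 32×30 + 21×34 + 14×38 + 12×42 = 3256
n = Σf = 100
Mean = 3256 / 100 = 32.5600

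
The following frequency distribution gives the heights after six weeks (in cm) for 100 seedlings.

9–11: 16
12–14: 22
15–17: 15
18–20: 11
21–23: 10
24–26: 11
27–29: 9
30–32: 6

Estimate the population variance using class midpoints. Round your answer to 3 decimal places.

42.502

Midpoints: 10, 13, 16, 19, 22, 25, 28, 31
n = 100, Σfm = 1828, mean = 18.2800
Σfm² = 37666
Σf(m − x̄)² = Σfm² − (Σfm)²/n = 37666 − 1828²/100 = 4250.1600
Population variance = 4250.1600 / 100 = 42.5016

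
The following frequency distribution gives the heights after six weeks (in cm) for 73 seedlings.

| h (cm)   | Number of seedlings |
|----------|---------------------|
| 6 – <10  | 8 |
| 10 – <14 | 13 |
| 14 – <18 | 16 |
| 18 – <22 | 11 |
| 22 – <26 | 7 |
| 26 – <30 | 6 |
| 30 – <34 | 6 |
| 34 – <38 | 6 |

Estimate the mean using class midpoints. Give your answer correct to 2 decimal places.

19.73

Midpoints: 8, 12, 16, 20, 24, 28, 32, 36
Σfm = 8×8 + 13×12 + 16×16 + 11×20 + 7×24 + 6×28 + 6×32 + 6×36 = 1440
n = Σf = 73
Mean = 1440 / 73 = 19.7260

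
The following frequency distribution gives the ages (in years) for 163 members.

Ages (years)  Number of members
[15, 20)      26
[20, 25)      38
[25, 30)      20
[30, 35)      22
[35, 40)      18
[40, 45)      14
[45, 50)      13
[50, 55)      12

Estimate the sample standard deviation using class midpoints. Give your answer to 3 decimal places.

Midpoints: 17.5, 22.5, 27.5, 32.5, 37.5, 42.5, 47.5, 52.5
n = 163, Σfm = 5092.5, mean = 31.2423
Σfm² = 178568.75
Σf(m − x̄)² = Σfm² − (Σfm)²/n = 178568.75 − 5092.5²/163 = 19467.1779
Sample variance = 19467.1779 / 162 = 120.1678
Standard deviation = √120.1678 = 10.9621

10.962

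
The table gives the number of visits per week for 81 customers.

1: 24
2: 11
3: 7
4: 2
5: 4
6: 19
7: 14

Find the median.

3

Cumulative frequencies: 24, 35, 42, 44, 48, 67, 81
n = 81, so the median is the value in position (n+1)/2 = 41.
Position 41 falls at value 3.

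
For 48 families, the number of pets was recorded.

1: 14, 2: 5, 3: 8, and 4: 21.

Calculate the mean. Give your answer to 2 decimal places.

Values: 1, 2, 3, 4
Σfx = 14×1 + 5×2 + 8×3 + 21×4 = 132
n = Σf = 48
Mean = 132 / 48 = 2.7500

2.75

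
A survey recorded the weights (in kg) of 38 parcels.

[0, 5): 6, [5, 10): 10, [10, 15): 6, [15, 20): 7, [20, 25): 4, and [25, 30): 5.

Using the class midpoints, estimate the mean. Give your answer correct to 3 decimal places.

Midpoints: 2.5, 7.5, 12.5, 17.5, 22.5, 27.5
Σfm = 6×2.5 + 10×7.5 + 6×12.5 + 7×17.5 + 4×22.5 + 5×27.5 = 515
n = Σf = 38
Mean = 515 / 38 = 13.5526

13.553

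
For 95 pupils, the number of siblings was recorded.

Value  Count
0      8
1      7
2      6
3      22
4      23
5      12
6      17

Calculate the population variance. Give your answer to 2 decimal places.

Values: 0, 1, 2, 3, 4, 5, 6
n = 95, Σfx = 339, mean = 3.5684
Σfx² = 1509
Σf(x − x̄)² = Σfx² − (Σfx)²/n = 1509 − 339²/95 = 299.3053
Population variance = 299.3053 / 95 = 3.1506

3.15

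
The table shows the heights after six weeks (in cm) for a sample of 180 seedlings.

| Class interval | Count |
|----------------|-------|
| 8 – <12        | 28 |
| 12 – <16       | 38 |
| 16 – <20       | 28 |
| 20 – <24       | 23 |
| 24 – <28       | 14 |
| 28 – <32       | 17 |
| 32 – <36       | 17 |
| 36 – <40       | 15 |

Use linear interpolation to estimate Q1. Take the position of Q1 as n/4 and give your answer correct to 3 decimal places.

Cumulative frequencies: 28, 66, 94, 117, 131, 148, 165, 180
n = 180; position = n/4 = 45.
This falls in the class 12 – <16: L = 12, F = 28, f = 38, h = 4.
Lower quartile ≈ 12 + ((45 − 28) / 38) × 4 = 13.7895

13.789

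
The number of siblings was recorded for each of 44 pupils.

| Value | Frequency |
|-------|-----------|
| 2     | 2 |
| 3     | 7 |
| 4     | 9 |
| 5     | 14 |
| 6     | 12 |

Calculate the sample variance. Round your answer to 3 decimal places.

1.405

Values: 2, 3, 4, 5, 6
n = 44, Σfx = 203, mean = 4.6136
Σfx² = 997
Σf(x − x̄)² = Σfx² − (Σfx)²/n = 997 − 203²/44 = 60.4318
Sample variance = 60.4318 / 43 = 1.4054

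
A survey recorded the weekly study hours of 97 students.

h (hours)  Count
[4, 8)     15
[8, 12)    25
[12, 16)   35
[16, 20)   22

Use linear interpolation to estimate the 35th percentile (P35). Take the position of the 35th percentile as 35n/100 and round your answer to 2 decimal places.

Cumulative frequencies: 15, 40, 75, 97
n = 97; position = 35n/100 = 33.95.
This falls in the class [8, 12): L = 8, F = 15, f = 25, h = 4.
35th percentile ≈ 8 + ((33.95 − 15) / 25) × 4 = 11.0320

11.03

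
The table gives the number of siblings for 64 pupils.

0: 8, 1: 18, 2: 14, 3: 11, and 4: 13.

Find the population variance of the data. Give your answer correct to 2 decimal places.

1.76

Values: 0, 1, 2, 3, 4
n = 64, Σfx = 131, mean = 2.0469
Σfx² = 381
Σf(x − x̄)² = Σfx² − (Σfx)²/n = 381 − 131²/64 = 112.8594
Population variance = 112.8594 / 64 = 1.7634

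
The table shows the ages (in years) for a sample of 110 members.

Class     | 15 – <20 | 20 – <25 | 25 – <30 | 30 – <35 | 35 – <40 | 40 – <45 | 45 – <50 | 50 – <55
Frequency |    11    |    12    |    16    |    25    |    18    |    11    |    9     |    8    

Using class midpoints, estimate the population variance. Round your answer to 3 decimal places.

97.240

Midpoints: 17.5, 22.5, 27.5, 32.5, 37.5, 42.5, 47.5, 52.5
n = 110, Σfm = 3705, mean = 33.6818
Σfm² = 135487.5
Σf(m − x̄)² = Σfm² − (Σfm)²/n = 135487.5 − 3705²/110 = 10696.3636
Population variance = 10696.3636 / 110 = 97.2397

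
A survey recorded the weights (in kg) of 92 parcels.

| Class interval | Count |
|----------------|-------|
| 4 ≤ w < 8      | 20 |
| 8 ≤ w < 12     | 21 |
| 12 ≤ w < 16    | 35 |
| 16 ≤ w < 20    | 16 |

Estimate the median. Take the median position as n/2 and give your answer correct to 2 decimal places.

12.57

Cumulative frequencies: 20, 41, 76, 92
n = 92; position = n/2 = 46.
This falls in the class 12 ≤ w < 16: L = 12, F = 41, f = 35, h = 4.
Median ≈ 12 + ((46 − 41) / 35) × 4 = 12.5714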